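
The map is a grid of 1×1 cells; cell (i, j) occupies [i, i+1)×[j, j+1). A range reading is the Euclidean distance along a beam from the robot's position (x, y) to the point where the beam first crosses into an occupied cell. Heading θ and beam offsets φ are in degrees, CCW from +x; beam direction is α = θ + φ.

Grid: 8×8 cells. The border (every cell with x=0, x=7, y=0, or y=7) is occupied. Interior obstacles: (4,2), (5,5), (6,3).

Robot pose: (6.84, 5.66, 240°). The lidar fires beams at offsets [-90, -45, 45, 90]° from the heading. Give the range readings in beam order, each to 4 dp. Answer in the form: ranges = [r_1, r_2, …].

beam 1: φ=-90°, α=150°
  direction (-0.8660, 0.5000); cell (6,5); t to first gridline: x 0.9699, y 0.6800 (then +1.1547 / +2.0000)
    (6,6) via y @ 0.6800
    (5,6) via x @ 0.9699
    (4,6) via x @ 2.1246
    (4,7) via y @ 2.6800  # hit
  → r_1 = 2.6800
beam 2: φ=-45°, α=195°
  direction (-0.9659, -0.2588); cell (6,5); t to first gridline: x 0.8696, y 2.5500 (then +1.0353 / +3.8637)
    (5,5) via x @ 0.8696  # hit
  → r_2 = 0.8696
beam 3: φ=45°, α=285°
  direction (0.2588, -0.9659); cell (6,5); t to first gridline: x 0.6182, y 0.6833 (then +3.8637 / +1.0353)
    (7,5) via x @ 0.6182  # hit
  → r_3 = 0.6182
beam 4: φ=90°, α=330°
  direction (0.8660, -0.5000); cell (6,5); t to first gridline: x 0.1848, y 1.3200 (then +1.1547 / +2.0000)
    (7,5) via x @ 0.1848  # hit
  → r_4 = 0.1848

ranges = [2.6800, 0.8696, 0.6182, 0.1848]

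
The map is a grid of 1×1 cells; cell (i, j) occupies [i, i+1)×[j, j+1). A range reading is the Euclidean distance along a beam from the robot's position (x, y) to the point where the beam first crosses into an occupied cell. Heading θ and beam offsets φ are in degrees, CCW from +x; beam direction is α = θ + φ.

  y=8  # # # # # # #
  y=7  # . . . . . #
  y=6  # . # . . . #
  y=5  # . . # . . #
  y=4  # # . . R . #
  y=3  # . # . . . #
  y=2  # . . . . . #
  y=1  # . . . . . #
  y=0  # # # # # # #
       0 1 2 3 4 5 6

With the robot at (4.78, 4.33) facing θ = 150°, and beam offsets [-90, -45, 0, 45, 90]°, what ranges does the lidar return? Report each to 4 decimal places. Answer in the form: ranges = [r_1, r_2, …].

beam 1: φ=-90°, α=60°
  direction (0.5000, 0.8660); cell (4,4); t to first gridline: x 0.4400, y 0.7736 (then +2.0000 / +1.1547)
    (5,4) via x @ 0.4400
    (5,5) via y @ 0.7736
    (5,6) via y @ 1.9283
    (6,6) via x @ 2.4400  # hit
  → r_1 = 2.4400
beam 2: φ=-45°, α=105°
  direction (-0.2588, 0.9659); cell (4,4); t to first gridline: x 3.0137, y 0.6936 (then +3.8637 / +1.0353)
    (4,5) via y @ 0.6936
    (4,6) via y @ 1.7289
    (4,7) via y @ 2.7642
    (3,7) via x @ 3.0137
    (3,8) via y @ 3.7995  # hit
  → r_2 = 3.7995
beam 3: φ=0°, α=150°
  direction (-0.8660, 0.5000); cell (4,4); t to first gridline: x 0.9007, y 1.3400 (then +1.1547 / +2.0000)
    (3,4) via x @ 0.9007
    (3,5) via y @ 1.3400  # hit
  → r_3 = 1.3400
beam 4: φ=45°, α=195°
  direction (-0.9659, -0.2588); cell (4,4); t to first gridline: x 0.8075, y 1.2750 (then +1.0353 / +3.8637)
    (3,4) via x @ 0.8075
    (3,3) via y @ 1.2750
    (2,3) via x @ 1.8428  # hit
  → r_4 = 1.8428
beam 5: φ=90°, α=240°
  direction (-0.5000, -0.8660); cell (4,4); t to first gridline: x 1.5600, y 0.3811 (then +2.0000 / +1.1547)
    (4,3) via y @ 0.3811
    (4,2) via y @ 1.5358
    (3,2) via x @ 1.5600
    (3,1) via y @ 2.6905
    (2,1) via x @ 3.5600
    (2,0) via y @ 3.8452  # hit
  → r_5 = 3.8452

ranges = [2.4400, 3.7995, 1.3400, 1.8428, 3.8452]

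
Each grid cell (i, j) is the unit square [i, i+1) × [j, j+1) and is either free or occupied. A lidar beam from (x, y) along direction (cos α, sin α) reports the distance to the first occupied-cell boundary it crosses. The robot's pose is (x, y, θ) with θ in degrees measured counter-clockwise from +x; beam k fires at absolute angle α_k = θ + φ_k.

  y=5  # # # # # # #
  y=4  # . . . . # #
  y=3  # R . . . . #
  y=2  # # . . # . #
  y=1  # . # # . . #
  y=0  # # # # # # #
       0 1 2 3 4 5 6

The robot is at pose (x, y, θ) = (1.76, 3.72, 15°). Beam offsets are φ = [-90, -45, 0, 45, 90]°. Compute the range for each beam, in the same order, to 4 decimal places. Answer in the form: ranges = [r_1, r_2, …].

ranges = [0.7454, 2.5865, 3.3543, 1.4780, 1.3252]

beam 1: φ=-90°, α=285°
  cosα=0.2588 sinα=-0.9659 | (1,3) | tMaxX 0.9273 tMaxY 0.7454 | tΔX 3.8637 tΔY 1.0353
    t=0.7454 [y] (1,2) — stop
  → r_1 = 0.7454
beam 2: φ=-45°, α=330°
  cosα=0.8660 sinα=-0.5000 | (1,3) | tMaxX 0.2771 tMaxY 1.4400 | tΔX 1.1547 tΔY 2.0000
    t=0.2771 [x] (2,3)
    t=1.4318 [x] (3,3)
    t=1.4400 [y] (3,2)
    t=2.5865 [x] (4,2) — stop
  → r_2 = 2.5865
beam 3: φ=0°, α=15°
  cosα=0.9659 sinα=0.2588 | (1,3) | tMaxX 0.2485 tMaxY 1.0818 | tΔX 1.0353 tΔY 3.8637
    t=0.2485 [x] (2,3)
    t=1.0818 [y] (2,4)
    t=1.2837 [x] (3,4)
    t=2.3190 [x] (4,4)
    t=3.3543 [x] (5,4) — stop
  → r_3 = 3.3543
beam 4: φ=45°, α=60°
  cosα=0.5000 sinα=0.8660 | (1,3) | tMaxX 0.4800 tMaxY 0.3233 | tΔX 2.0000 tΔY 1.1547
    t=0.3233 [y] (1,4)
    t=0.4800 [x] (2,4)
    t=1.4780 [y] (2,5) — stop
  → r_4 = 1.4780
beam 5: φ=90°, α=105°
  cosα=-0.2588 sinα=0.9659 | (1,3) | tMaxX 2.9364 tMaxY 0.2899 | tΔX 3.8637 tΔY 1.0353
    t=0.2899 [y] (1,4)
    t=1.3252 [y] (1,5) — stop
  → r_5 = 1.3252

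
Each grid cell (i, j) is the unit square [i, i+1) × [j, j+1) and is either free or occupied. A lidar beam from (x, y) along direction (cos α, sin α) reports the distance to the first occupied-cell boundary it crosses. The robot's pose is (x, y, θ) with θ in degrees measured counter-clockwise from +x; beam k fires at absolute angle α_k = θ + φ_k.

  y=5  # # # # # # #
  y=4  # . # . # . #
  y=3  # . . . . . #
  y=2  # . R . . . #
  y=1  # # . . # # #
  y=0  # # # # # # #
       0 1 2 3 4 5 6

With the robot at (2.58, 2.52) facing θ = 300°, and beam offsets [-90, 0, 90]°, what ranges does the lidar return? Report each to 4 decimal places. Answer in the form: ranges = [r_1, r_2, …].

ranges = [1.0400, 1.7551, 3.9491]

beam 1: φ=-90°, α=210°
  direction (-0.8660, -0.5000); cell (2,2); t to first gridline: x 0.6697, y 1.0400 (then +1.1547 / +2.0000)
    (1,2) via x @ 0.6697
    (1,1) via y @ 1.0400  # hit
  → r_1 = 1.0400
beam 2: φ=0°, α=300°
  direction (0.5000, -0.8660); cell (2,2); t to first gridline: x 0.8400, y 0.6004 (then +2.0000 / +1.1547)
    (2,1) via y @ 0.6004
    (3,1) via x @ 0.8400
    (3,0) via y @ 1.7551  # hit
  → r_2 = 1.7551
beam 3: φ=90°, α=30°
  direction (0.8660, 0.5000); cell (2,2); t to first gridline: x 0.4850, y 0.9600 (then +1.1547 / +2.0000)
    (3,2) via x @ 0.4850
    (3,3) via y @ 0.9600
    (4,3) via x @ 1.6397
    (5,3) via x @ 2.7944
    (5,4) via y @ 2.9600
    (6,4) via x @ 3.9491  # hit
  → r_3 = 3.9491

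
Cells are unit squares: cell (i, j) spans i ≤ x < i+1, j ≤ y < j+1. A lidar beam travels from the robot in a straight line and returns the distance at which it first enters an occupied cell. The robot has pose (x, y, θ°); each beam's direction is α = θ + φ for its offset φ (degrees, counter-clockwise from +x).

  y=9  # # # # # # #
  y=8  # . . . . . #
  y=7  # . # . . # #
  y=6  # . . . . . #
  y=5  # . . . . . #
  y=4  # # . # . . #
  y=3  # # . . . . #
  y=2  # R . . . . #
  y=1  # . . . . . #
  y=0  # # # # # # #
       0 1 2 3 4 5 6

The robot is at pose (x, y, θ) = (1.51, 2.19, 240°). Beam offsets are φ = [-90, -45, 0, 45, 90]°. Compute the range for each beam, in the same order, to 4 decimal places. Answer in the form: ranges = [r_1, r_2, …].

ranges = [0.5889, 0.5280, 1.0200, 1.2320, 2.3800]

beam 1: φ=-90°, α=150°
  cosα=-0.8660 sinα=0.5000 | (1,2) | tMaxX 0.5889 tMaxY 1.6200 | tΔX 1.1547 tΔY 2.0000
    t=0.5889 [x] (0,2) — stop
  → r_1 = 0.5889
beam 2: φ=-45°, α=195°
  cosα=-0.9659 sinα=-0.2588 | (1,2) | tMaxX 0.5280 tMaxY 0.7341 | tΔX 1.0353 tΔY 3.8637
    t=0.5280 [x] (0,2) — stop
  → r_2 = 0.5280
beam 3: φ=0°, α=240°
  cosα=-0.5000 sinα=-0.8660 | (1,2) | tMaxX 1.0200 tMaxY 0.2194 | tΔX 2.0000 tΔY 1.1547
    t=0.2194 [y] (1,1)
    t=1.0200 [x] (0,1) — stop
  → r_3 = 1.0200
beam 4: φ=45°, α=285°
  cosα=0.2588 sinα=-0.9659 | (1,2) | tMaxX 1.8932 tMaxY 0.1967 | tΔX 3.8637 tΔY 1.0353
    t=0.1967 [y] (1,1)
    t=1.2320 [y] (1,0) — stop
  → r_4 = 1.2320
beam 5: φ=90°, α=330°
  cosα=0.8660 sinα=-0.5000 | (1,2) | tMaxX 0.5658 tMaxY 0.3800 | tΔX 1.1547 tΔY 2.0000
    t=0.3800 [y] (1,1)
    t=0.5658 [x] (2,1)
    t=1.7205 [x] (3,1)
    t=2.3800 [y] (3,0) — stop
  → r_5 = 2.3800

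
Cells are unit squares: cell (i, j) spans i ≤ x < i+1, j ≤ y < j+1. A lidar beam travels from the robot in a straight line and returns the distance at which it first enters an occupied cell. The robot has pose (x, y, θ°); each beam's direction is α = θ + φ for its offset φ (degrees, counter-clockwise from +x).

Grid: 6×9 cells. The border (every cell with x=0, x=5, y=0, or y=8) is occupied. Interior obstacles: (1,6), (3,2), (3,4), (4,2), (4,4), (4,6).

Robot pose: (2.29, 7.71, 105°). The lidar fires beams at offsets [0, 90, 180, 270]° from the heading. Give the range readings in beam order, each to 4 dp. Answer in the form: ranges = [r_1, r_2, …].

ranges = [0.3002, 1.3355, 2.8056, 1.1205]

beam 1: φ=0°, α=105°
  dir = (cos 105°, sin 105°) = (-0.2588, 0.9659); from cell (2,7)
  next x-line at t=1.1205, next y-line at t=0.3002; Δt_x=3.8637, Δt_y=1.0353
    y: enter (2,8) at t=0.3002 ← occupied
  → r_1 = 0.3002
beam 2: φ=90°, α=195°
  dir = (cos 195°, sin 195°) = (-0.9659, -0.2588); from cell (2,7)
  next x-line at t=0.3002, next y-line at t=2.7432; Δt_x=1.0353, Δt_y=3.8637
    x: enter (1,7) at t=0.3002
    x: enter (0,7) at t=1.3355 ← occupied
  → r_2 = 1.3355
beam 3: φ=180°, α=285°
  dir = (cos 285°, sin 285°) = (0.2588, -0.9659); from cell (2,7)
  next x-line at t=2.7432, next y-line at t=0.7350; Δt_x=3.8637, Δt_y=1.0353
    y: enter (2,6) at t=0.7350
    y: enter (2,5) at t=1.7703
    x: enter (3,5) at t=2.7432
    y: enter (3,4) at t=2.8056 ← occupied
  → r_3 = 2.8056
beam 4: φ=270°, α=15°
  dir = (cos 15°, sin 15°) = (0.9659, 0.2588); from cell (2,7)
  next x-line at t=0.7350, next y-line at t=1.1205; Δt_x=1.0353, Δt_y=3.8637
    x: enter (3,7) at t=0.7350
    y: enter (3,8) at t=1.1205 ← occupied
  → r_4 = 1.1205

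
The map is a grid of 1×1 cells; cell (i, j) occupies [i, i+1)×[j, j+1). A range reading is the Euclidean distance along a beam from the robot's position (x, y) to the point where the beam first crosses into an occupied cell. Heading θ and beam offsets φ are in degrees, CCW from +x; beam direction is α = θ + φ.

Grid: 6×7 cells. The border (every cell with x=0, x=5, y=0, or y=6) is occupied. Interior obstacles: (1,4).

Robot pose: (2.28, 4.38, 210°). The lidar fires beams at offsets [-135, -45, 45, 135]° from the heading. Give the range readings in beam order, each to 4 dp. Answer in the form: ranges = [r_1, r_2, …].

ranges = [1.6771, 0.2899, 3.4992, 2.8160]

beam 1: φ=-135°, α=75°
  cosα=0.2588 sinα=0.9659 | (2,4) | tMaxX 2.7819 tMaxY 0.6419 | tΔX 3.8637 tΔY 1.0353
    t=0.6419 [y] (2,5)
    t=1.6771 [y] (2,6) — stop
  → r_1 = 1.6771
beam 2: φ=-45°, α=165°
  cosα=-0.9659 sinα=0.2588 | (2,4) | tMaxX 0.2899 tMaxY 2.3955 | tΔX 1.0353 tΔY 3.8637
    t=0.2899 [x] (1,4) — stop
  → r_2 = 0.2899
beam 3: φ=45°, α=255°
  cosα=-0.2588 sinα=-0.9659 | (2,4) | tMaxX 1.0818 tMaxY 0.3934 | tΔX 3.8637 tΔY 1.0353
    t=0.3934 [y] (2,3)
    t=1.0818 [x] (1,3)
    t=1.4287 [y] (1,2)
    t=2.4640 [y] (1,1)
    t=3.4992 [y] (1,0) — stop
  → r_3 = 3.4992
beam 4: φ=135°, α=345°
  cosα=0.9659 sinα=-0.2588 | (2,4) | tMaxX 0.7454 tMaxY 1.4682 | tΔX 1.0353 tΔY 3.8637
    t=0.7454 [x] (3,4)
    t=1.4682 [y] (3,3)
    t=1.7807 [x] (4,3)
    t=2.8160 [x] (5,3) — stop
  → r_4 = 2.8160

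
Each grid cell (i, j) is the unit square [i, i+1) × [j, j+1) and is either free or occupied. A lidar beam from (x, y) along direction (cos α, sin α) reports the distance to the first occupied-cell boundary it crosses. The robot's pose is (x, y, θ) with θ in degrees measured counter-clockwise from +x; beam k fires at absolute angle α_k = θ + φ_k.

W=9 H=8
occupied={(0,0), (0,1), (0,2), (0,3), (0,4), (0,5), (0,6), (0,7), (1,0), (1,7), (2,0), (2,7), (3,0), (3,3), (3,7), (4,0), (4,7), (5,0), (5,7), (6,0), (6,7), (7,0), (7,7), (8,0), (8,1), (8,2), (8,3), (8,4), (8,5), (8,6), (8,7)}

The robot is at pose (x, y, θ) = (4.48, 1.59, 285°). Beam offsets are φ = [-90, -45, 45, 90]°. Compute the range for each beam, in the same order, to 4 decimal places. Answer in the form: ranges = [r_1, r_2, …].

beam 1: φ=-90°, α=195°
  d=(-0.9659,-0.2588)  start (4,1)  tX=0.4969 tY=2.2796  stride 1/|dx|=1.0353 1/|dy|=3.8637
    cross x-line → (3,1), t=0.4969
    cross x-line → (2,1), t=1.5322
    cross y-line → (2,0), t=2.2796 (wall)
  → r_1 = 2.2796
beam 2: φ=-45°, α=240°
  d=(-0.5000,-0.8660)  start (4,1)  tX=0.9600 tY=0.6813  stride 1/|dx|=2.0000 1/|dy|=1.1547
    cross y-line → (4,0), t=0.6813 (wall)
  → r_2 = 0.6813
beam 3: φ=45°, α=330°
  d=(0.8660,-0.5000)  start (4,1)  tX=0.6004 tY=1.1800  stride 1/|dx|=1.1547 1/|dy|=2.0000
    cross x-line → (5,1), t=0.6004
    cross y-line → (5,0), t=1.1800 (wall)
  → r_3 = 1.1800
beam 4: φ=90°, α=15°
  d=(0.9659,0.2588)  start (4,1)  tX=0.5383 tY=1.5841  stride 1/|dx|=1.0353 1/|dy|=3.8637
    cross x-line → (5,1), t=0.5383
    cross x-line → (6,1), t=1.5736
    cross y-line → (6,2), t=1.5841
    cross x-line → (7,2), t=2.6089
    cross x-line → (8,2), t=3.6442 (wall)
  → r_4 = 3.6442

ranges = [2.2796, 0.6813, 1.1800, 3.6442]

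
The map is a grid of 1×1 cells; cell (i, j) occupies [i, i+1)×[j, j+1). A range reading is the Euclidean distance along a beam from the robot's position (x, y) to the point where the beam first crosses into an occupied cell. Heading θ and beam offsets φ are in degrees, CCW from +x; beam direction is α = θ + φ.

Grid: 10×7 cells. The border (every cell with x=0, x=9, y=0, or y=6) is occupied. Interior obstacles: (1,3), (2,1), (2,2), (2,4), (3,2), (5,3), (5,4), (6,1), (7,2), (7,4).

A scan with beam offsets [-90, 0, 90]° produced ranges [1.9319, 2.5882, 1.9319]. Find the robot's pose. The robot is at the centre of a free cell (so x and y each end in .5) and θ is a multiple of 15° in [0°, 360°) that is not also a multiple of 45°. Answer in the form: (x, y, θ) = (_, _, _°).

Enumerate (i+0.5, j+0.5, θ) over the 30 free cells and 16 admissible headings. For each, cast all 3 beams and compare to the given ranges.
  (6.5, 2.5, 195°): beam 2 = 3.6235 ≠ 2.5882 ✗
  (8.5, 4.5, 75°): beam 1 = 0.5176 ≠ 1.9319 ✗
  (3.5, 1.5, 330°): beam 1 = 0.5774 ≠ 1.9319 ✗
  (4.5, 3.5, 285°): beam 3 = 0.5176 ≠ 1.9319 ✗
  …
  (3.5, 5.5, 255°): r_1=1.9319, r_2=2.5882, r_3=1.9319 — all match ✓
Unique over the lattice → pose = (3.5, 5.5, 255°).

(x, y, θ) = (3.5, 5.5, 255°)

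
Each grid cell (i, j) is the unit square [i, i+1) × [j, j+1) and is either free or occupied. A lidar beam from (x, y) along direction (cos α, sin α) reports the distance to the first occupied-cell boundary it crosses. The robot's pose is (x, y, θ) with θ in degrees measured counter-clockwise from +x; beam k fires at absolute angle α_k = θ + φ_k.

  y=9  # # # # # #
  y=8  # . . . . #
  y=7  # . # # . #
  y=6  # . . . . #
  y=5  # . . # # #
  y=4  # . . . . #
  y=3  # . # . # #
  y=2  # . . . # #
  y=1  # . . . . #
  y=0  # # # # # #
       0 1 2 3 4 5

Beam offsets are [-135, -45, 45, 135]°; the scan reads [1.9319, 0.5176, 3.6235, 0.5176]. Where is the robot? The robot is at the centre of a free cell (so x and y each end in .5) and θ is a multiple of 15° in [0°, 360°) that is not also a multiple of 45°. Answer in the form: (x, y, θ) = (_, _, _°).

The pose lattice has 25·16 = 400 candidates. Test each by forward raycasting.
  (3.5, 3.5, 105°): beam 1 = 0.5774 ≠ 1.9319 ✗
  (2.5, 6.5, 345°): beam 1 = 1.7321 ≠ 1.9319 ✗
  (2.5, 5.5, 165°): beam 1 = 0.5774 ≠ 1.9319 ✗
  (1.5, 3.5, 195°): beam 1 = 4.0415 ≠ 1.9319 ✗
  …
  (1.5, 3.5, 30°): r_1=1.9319, r_2=0.5176, r_3=3.6235, r_4=0.5176 — all match ✓
No second candidate reproduces the full scan.

(x, y, θ) = (1.5, 3.5, 30°)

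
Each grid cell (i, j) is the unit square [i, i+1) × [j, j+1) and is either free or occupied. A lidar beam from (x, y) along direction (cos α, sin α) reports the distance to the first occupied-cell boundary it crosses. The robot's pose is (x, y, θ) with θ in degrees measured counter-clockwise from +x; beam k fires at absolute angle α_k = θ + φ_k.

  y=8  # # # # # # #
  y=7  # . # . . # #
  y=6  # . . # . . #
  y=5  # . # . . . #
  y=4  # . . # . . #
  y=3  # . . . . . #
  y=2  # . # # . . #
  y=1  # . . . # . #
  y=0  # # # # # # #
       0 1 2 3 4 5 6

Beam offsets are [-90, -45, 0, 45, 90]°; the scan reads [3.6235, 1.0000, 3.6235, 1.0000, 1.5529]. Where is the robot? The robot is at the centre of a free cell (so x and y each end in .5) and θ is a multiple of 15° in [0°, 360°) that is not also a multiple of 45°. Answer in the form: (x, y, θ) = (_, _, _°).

Enumerate (i+0.5, j+0.5, θ) over the 27 free cells and 16 admissible headings. For each, cast all 5 beams and compare to the given ranges.
  (2.5, 6.5, 330°): beam 1 = 0.5774 ≠ 3.6235 ✗
  (2.5, 6.5, 75°): beam 1 = 0.5176 ≠ 3.6235 ✗
  (1.5, 2.5, 300°): beam 1 = 0.5774 ≠ 3.6235 ✗
  (2.5, 3.5, 300°): beam 1 = 1.7321 ≠ 3.6235 ✗
  …
  (4.5, 3.5, 165°): r_1=3.6235, r_2=1.0000, r_3=3.6235, r_4=1.0000, r_5=1.5529 — all match ✓
Only this pose fits every beam.

(x, y, θ) = (4.5, 3.5, 165°)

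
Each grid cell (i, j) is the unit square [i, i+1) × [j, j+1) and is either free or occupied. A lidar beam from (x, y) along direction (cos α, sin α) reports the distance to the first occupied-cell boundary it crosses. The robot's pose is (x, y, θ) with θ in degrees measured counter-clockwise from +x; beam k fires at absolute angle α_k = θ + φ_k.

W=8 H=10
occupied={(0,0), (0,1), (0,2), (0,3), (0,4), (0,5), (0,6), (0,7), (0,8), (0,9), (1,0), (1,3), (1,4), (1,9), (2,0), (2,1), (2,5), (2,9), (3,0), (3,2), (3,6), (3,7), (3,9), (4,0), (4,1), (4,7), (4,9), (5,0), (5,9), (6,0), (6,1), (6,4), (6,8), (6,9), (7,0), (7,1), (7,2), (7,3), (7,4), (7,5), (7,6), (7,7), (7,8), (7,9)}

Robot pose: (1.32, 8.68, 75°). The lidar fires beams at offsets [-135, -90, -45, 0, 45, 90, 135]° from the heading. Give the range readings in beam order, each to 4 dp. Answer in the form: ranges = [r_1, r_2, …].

beam 1: φ=-135°, α=300°
  cosα=0.5000 sinα=-0.8660 | (1,8) | tMaxX 1.3600 tMaxY 0.7852 | tΔX 2.0000 tΔY 1.1547
    t=0.7852 [y] (1,7)
    t=1.3600 [x] (2,7)
    t=1.9399 [y] (2,6)
    t=3.0946 [y] (2,5) — stop
  → r_1 = 3.0946
beam 2: φ=-90°, α=345°
  cosα=0.9659 sinα=-0.2588 | (1,8) | tMaxX 0.7040 tMaxY 2.6273 | tΔX 1.0353 tΔY 3.8637
    t=0.7040 [x] (2,8)
    t=1.7393 [x] (3,8)
    t=2.6273 [y] (3,7) — stop
  → r_2 = 2.6273
beam 3: φ=-45°, α=30°
  cosα=0.8660 sinα=0.5000 | (1,8) | tMaxX 0.7852 tMaxY 0.6400 | tΔX 1.1547 tΔY 2.0000
    t=0.6400 [y] (1,9) — stop
  → r_3 = 0.6400
beam 4: φ=0°, α=75°
  cosα=0.2588 sinα=0.9659 | (1,8) | tMaxX 2.6273 tMaxY 0.3313 | tΔX 3.8637 tΔY 1.0353
    t=0.3313 [y] (1,9) — stop
  → r_4 = 0.3313
beam 5: φ=45°, α=120°
  cosα=-0.5000 sinα=0.8660 | (1,8) | tMaxX 0.6400 tMaxY 0.3695 | tΔX 2.0000 tΔY 1.1547
    t=0.3695 [y] (1,9) — stop
  → r_5 = 0.3695
beam 6: φ=90°, α=165°
  cosα=-0.9659 sinα=0.2588 | (1,8) | tMaxX 0.3313 tMaxY 1.2364 | tΔX 1.0353 tΔY 3.8637
    t=0.3313 [x] (0,8) — stop
  → r_6 = 0.3313
beam 7: φ=135°, α=210°
  cosα=-0.8660 sinα=-0.5000 | (1,8) | tMaxX 0.3695 tMaxY 1.3600 | tΔX 1.1547 tΔY 2.0000
    t=0.3695 [x] (0,8) — stop
  → r_7 = 0.3695

ranges = [3.0946, 2.6273, 0.6400, 0.3313, 0.3695, 0.3313, 0.3695]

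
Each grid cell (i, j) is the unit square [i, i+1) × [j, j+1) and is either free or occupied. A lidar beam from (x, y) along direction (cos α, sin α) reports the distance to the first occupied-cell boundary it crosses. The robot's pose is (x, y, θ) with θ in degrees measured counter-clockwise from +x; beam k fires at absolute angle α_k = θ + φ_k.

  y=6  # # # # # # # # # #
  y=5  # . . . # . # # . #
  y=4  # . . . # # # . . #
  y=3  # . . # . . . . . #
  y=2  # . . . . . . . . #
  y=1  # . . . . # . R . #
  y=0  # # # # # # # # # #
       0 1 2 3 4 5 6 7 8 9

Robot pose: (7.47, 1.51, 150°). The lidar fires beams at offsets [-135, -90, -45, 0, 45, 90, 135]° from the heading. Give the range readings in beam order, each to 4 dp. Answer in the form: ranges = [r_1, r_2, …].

beam 1: φ=-135°, α=15°
  dir = (cos 15°, sin 15°) = (0.9659, 0.2588); from cell (7,1)
  next x-line at t=0.5487, next y-line at t=1.8932; Δt_x=1.0353, Δt_y=3.8637
    x: enter (8,1) at t=0.5487
    x: enter (9,1) at t=1.5840 ← occupied
  → r_1 = 1.5840
beam 2: φ=-90°, α=60°
  dir = (cos 60°, sin 60°) = (0.5000, 0.8660); from cell (7,1)
  next x-line at t=1.0600, next y-line at t=0.5658; Δt_x=2.0000, Δt_y=1.1547
    y: enter (7,2) at t=0.5658
    x: enter (8,2) at t=1.0600
    y: enter (8,3) at t=1.7205
    y: enter (8,4) at t=2.8752
    x: enter (9,4) at t=3.0600 ← occupied
  → r_2 = 3.0600
beam 3: φ=-45°, α=105°
  dir = (cos 105°, sin 105°) = (-0.2588, 0.9659); from cell (7,1)
  next x-line at t=1.8159, next y-line at t=0.5073; Δt_x=3.8637, Δt_y=1.0353
    y: enter (7,2) at t=0.5073
    y: enter (7,3) at t=1.5426
    x: enter (6,3) at t=1.8159
    y: enter (6,4) at t=2.5778 ← occupied
  → r_3 = 2.5778
beam 4: φ=0°, α=150°
  dir = (cos 150°, sin 150°) = (-0.8660, 0.5000); from cell (7,1)
  next x-line at t=0.5427, next y-line at t=0.9800; Δt_x=1.1547, Δt_y=2.0000
    x: enter (6,1) at t=0.5427
    y: enter (6,2) at t=0.9800
    x: enter (5,2) at t=1.6974
    x: enter (4,2) at t=2.8521
    y: enter (4,3) at t=2.9800
    x: enter (3,3) at t=4.0068 ← occupied
  → r_4 = 4.0068
beam 5: φ=45°, α=195°
  dir = (cos 195°, sin 195°) = (-0.9659, -0.2588); from cell (7,1)
  next x-line at t=0.4866, next y-line at t=1.9705; Δt_x=1.0353, Δt_y=3.8637
    x: enter (6,1) at t=0.4866
    x: enter (5,1) at t=1.5219 ← occupied
  → r_5 = 1.5219
beam 6: φ=90°, α=240°
  dir = (cos 240°, sin 240°) = (-0.5000, -0.8660); from cell (7,1)
  next x-line at t=0.9400, next y-line at t=0.5889; Δt_x=2.0000, Δt_y=1.1547
    y: enter (7,0) at t=0.5889 ← occupied
  → r_6 = 0.5889
beam 7: φ=135°, α=285°
  dir = (cos 285°, sin 285°) = (0.2588, -0.9659); from cell (7,1)
  next x-line at t=2.0478, next y-line at t=0.5280; Δt_x=3.8637, Δt_y=1.0353
    y: enter (7,0) at t=0.5280 ← occupied
  → r_7 = 0.5280

ranges = [1.5840, 3.0600, 2.5778, 4.0068, 1.5219, 0.5889, 0.5280]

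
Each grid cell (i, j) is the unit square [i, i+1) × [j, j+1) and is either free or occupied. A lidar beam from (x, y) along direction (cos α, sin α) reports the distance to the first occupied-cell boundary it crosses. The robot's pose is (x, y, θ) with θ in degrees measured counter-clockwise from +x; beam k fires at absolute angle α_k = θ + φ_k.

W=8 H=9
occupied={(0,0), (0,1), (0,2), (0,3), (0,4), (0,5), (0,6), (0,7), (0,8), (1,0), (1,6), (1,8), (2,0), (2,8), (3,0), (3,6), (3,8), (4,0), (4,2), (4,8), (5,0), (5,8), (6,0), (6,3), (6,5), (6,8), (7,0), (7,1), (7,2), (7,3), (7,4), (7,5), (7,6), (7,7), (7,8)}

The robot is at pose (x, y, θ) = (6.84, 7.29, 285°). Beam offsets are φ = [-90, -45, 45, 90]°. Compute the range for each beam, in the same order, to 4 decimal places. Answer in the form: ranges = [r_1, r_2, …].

ranges = [2.9402, 1.4896, 0.1848, 0.1656]

beam 1: φ=-90°, α=195°
  dir = (cos 195°, sin 195°) = (-0.9659, -0.2588); from cell (6,7)
  next x-line at t=0.8696, next y-line at t=1.1205; Δt_x=1.0353, Δt_y=3.8637
    x: enter (5,7) at t=0.8696
    y: enter (5,6) at t=1.1205
    x: enter (4,6) at t=1.9049
    x: enter (3,6) at t=2.9402 ← occupied
  → r_1 = 2.9402
beam 2: φ=-45°, α=240°
  dir = (cos 240°, sin 240°) = (-0.5000, -0.8660); from cell (6,7)
  next x-line at t=1.6800, next y-line at t=0.3349; Δt_x=2.0000, Δt_y=1.1547
    y: enter (6,6) at t=0.3349
    y: enter (6,5) at t=1.4896 ← occupied
  → r_2 = 1.4896
beam 3: φ=45°, α=330°
  dir = (cos 330°, sin 330°) = (0.8660, -0.5000); from cell (6,7)
  next x-line at t=0.1848, next y-line at t=0.5800; Δt_x=1.1547, Δt_y=2.0000
    x: enter (7,7) at t=0.1848 ← occupied
  → r_3 = 0.1848
beam 4: φ=90°, α=15°
  dir = (cos 15°, sin 15°) = (0.9659, 0.2588); from cell (6,7)
  next x-line at t=0.1656, next y-line at t=2.7432; Δt_x=1.0353, Δt_y=3.8637
    x: enter (7,7) at t=0.1656 ← occupied
  → r_4 = 0.1656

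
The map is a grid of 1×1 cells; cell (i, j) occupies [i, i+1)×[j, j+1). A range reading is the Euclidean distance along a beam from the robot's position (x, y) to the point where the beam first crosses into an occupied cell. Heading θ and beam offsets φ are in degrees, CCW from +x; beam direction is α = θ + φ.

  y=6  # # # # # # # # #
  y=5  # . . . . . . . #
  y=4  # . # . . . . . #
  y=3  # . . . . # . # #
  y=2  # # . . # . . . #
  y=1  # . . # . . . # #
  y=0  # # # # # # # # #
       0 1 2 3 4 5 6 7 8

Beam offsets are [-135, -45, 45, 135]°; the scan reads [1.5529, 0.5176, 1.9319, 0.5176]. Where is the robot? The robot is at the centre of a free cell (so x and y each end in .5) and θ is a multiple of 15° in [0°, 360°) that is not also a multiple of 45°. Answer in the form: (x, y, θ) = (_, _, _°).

The pose lattice has 28·16 = 448 candidates. Test each by forward raycasting.
  (7.5, 2.5, 330°): beam 1 = 3.6235 ≠ 1.5529 ✗
  (4.5, 5.5, 255°): beam 1 = 0.5774 ≠ 1.5529 ✗
  (4.5, 4.5, 105°): beam 1 = 1.0000 ≠ 1.5529 ✗
  (5.5, 1.5, 300°): beam 3 = 1.5529 ≠ 1.9319 ✗
  …
  (2.5, 5.5, 330°): r_1=1.5529, r_2=0.5176, r_3=1.9319, r_4=0.5176 — all match ✓
No second candidate reproduces the full scan.

(x, y, θ) = (2.5, 5.5, 330°)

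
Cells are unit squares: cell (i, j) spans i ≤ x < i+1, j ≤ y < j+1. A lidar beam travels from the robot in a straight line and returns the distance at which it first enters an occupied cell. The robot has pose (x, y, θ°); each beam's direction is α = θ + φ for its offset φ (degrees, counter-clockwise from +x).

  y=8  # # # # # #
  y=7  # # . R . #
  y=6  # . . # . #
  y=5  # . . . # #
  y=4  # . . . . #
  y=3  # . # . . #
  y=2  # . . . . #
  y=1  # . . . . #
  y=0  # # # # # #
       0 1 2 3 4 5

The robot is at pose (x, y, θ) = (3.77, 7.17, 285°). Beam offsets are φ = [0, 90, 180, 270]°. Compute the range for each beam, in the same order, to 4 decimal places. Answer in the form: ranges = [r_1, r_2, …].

ranges = [0.1760, 1.2734, 0.8593, 0.6568]

beam 1: φ=0°, α=285°
  cosα=0.2588 sinα=-0.9659 | (3,7) | tMaxX 0.8887 tMaxY 0.1760 | tΔX 3.8637 tΔY 1.0353
    t=0.1760 [y] (3,6) — stop
  → r_1 = 0.1760
beam 2: φ=90°, α=15°
  cosα=0.9659 sinα=0.2588 | (3,7) | tMaxX 0.2381 tMaxY 3.2069 | tΔX 1.0353 tΔY 3.8637
    t=0.2381 [x] (4,7)
    t=1.2734 [x] (5,7) — stop
  → r_2 = 1.2734
beam 3: φ=180°, α=105°
  cosα=-0.2588 sinα=0.9659 | (3,7) | tMaxX 2.9751 tMaxY 0.8593 | tΔX 3.8637 tΔY 1.0353
    t=0.8593 [y] (3,8) — stop
  → r_3 = 0.8593
beam 4: φ=270°, α=195°
  cosα=-0.9659 sinα=-0.2588 | (3,7) | tMaxX 0.7972 tMaxY 0.6568 | tΔX 1.0353 tΔY 3.8637
    t=0.6568 [y] (3,6) — stop
  → r_4 = 0.6568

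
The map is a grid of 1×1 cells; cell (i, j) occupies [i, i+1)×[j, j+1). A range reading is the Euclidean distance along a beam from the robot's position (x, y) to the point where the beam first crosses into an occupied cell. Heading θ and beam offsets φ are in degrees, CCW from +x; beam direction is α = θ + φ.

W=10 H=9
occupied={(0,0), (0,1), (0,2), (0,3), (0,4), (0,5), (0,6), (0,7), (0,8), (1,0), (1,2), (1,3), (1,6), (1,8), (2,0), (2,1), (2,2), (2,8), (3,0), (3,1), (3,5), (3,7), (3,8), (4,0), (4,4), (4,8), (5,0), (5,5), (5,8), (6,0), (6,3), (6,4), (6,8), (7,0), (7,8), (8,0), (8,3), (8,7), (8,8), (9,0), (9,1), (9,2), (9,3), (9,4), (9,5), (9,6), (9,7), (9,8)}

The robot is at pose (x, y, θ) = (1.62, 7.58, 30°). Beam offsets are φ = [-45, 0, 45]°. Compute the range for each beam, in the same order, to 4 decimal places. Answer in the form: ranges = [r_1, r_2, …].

beam 1: φ=-45°, α=345°
  dir = (cos 345°, sin 345°) = (0.9659, -0.2588); from cell (1,7)
  next x-line at t=0.3934, next y-line at t=2.2409; Δt_x=1.0353, Δt_y=3.8637
    x: enter (2,7) at t=0.3934
    x: enter (3,7) at t=1.4287 ← occupied
  → r_1 = 1.4287
beam 2: φ=0°, α=30°
  dir = (cos 30°, sin 30°) = (0.8660, 0.5000); from cell (1,7)
  next x-line at t=0.4388, next y-line at t=0.8400; Δt_x=1.1547, Δt_y=2.0000
    x: enter (2,7) at t=0.4388
    y: enter (2,8) at t=0.8400 ← occupied
  → r_2 = 0.8400
beam 3: φ=45°, α=75°
  dir = (cos 75°, sin 75°) = (0.2588, 0.9659); from cell (1,7)
  next x-line at t=1.4682, next y-line at t=0.4348; Δt_x=3.8637, Δt_y=1.0353
    y: enter (1,8) at t=0.4348 ← occupied
  → r_3 = 0.4348

ranges = [1.4287, 0.8400, 0.4348]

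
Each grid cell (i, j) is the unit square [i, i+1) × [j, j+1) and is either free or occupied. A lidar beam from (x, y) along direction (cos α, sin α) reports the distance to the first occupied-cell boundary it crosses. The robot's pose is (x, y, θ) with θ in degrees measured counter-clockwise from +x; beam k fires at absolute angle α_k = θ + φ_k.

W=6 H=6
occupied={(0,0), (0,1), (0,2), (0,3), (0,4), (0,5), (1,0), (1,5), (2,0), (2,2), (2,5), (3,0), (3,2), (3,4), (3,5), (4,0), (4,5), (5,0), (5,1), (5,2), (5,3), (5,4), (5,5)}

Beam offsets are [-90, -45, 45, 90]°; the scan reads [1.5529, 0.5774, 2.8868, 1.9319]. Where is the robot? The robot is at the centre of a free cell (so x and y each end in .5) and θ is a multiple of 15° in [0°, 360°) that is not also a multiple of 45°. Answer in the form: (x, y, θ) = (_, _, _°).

(x, y, θ) = (1.5, 2.5, 15°)

Candidates: 13 free-cell centres × 16 headings = 208 poses. Raycast each; keep the one whose scan matches to 4 dp.
  (3.5, 3.5, 255°): beam 1 = 2.5882 ≠ 1.5529 ✗
  (4.5, 2.5, 345°): beam 2 = 1.0000 ≠ 0.5774 ✗
  (2.5, 3.5, 330°): beam 1 = 0.5774 ≠ 1.5529 ✗
  …
  (1.5, 2.5, 15°): r_1=1.5529, r_2=0.5774, r_3=2.8868, r_4=1.9319 — all match ✓
No second candidate reproduces the full scan.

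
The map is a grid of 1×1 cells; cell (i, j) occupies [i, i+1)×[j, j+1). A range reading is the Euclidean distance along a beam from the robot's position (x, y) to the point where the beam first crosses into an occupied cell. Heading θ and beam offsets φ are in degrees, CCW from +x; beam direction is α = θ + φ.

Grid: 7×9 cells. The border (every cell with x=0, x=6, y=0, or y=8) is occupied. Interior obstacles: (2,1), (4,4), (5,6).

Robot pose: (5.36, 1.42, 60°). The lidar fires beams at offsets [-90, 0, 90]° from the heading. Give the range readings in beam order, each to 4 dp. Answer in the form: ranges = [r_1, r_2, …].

beam 1: φ=-90°, α=330°
  d=(0.8660,-0.5000)  start (5,1)  tX=0.7390 tY=0.8400  stride 1/|dx|=1.1547 1/|dy|=2.0000
    cross x-line → (6,1), t=0.7390 (wall)
  → r_1 = 0.7390
beam 2: φ=0°, α=60°
  d=(0.5000,0.8660)  start (5,1)  tX=1.2800 tY=0.6697  stride 1/|dx|=2.0000 1/|dy|=1.1547
    cross y-line → (5,2), t=0.6697
    cross x-line → (6,2), t=1.2800 (wall)
  → r_2 = 1.2800
beam 3: φ=90°, α=150°
  d=(-0.8660,0.5000)  start (5,1)  tX=0.4157 tY=1.1600  stride 1/|dx|=1.1547 1/|dy|=2.0000
    cross x-line → (4,1), t=0.4157
    cross y-line → (4,2), t=1.1600
    cross x-line → (3,2), t=1.5704
    cross x-line → (2,2), t=2.7251
    cross y-line → (2,3), t=3.1600
    cross x-line → (1,3), t=3.8798
    cross x-line → (0,3), t=5.0345 (wall)
  → r_3 = 5.0345

ranges = [0.7390, 1.2800, 5.0345]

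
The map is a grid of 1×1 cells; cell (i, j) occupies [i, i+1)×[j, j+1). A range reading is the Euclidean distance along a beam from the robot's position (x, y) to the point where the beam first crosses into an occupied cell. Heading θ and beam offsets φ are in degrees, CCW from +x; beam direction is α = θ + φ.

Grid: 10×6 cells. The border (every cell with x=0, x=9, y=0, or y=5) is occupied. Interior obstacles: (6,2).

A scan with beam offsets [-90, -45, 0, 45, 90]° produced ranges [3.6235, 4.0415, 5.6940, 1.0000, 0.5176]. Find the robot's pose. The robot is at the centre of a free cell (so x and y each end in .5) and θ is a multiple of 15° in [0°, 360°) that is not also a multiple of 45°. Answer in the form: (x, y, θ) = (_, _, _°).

(x, y, θ) = (3.5, 4.5, 345°)

The pose lattice has 31·16 = 496 candidates. Test each by forward raycasting.
  (5.5, 2.5, 150°): beam 1 = 2.8868 ≠ 3.6235 ✗
  (7.5, 2.5, 60°): beam 1 = 1.7321 ≠ 3.6235 ✗
  (3.5, 4.5, 60°): beam 1 = 3.0000 ≠ 3.6235 ✗
  (7.5, 1.5, 75°): beam 1 = 1.5529 ≠ 3.6235 ✗
  …
  (3.5, 4.5, 345°): r_1=3.6235, r_2=4.0415, r_3=5.6940, r_4=1.0000, r_5=0.5176 — all match ✓
Unique over the lattice → pose = (3.5, 4.5, 345°).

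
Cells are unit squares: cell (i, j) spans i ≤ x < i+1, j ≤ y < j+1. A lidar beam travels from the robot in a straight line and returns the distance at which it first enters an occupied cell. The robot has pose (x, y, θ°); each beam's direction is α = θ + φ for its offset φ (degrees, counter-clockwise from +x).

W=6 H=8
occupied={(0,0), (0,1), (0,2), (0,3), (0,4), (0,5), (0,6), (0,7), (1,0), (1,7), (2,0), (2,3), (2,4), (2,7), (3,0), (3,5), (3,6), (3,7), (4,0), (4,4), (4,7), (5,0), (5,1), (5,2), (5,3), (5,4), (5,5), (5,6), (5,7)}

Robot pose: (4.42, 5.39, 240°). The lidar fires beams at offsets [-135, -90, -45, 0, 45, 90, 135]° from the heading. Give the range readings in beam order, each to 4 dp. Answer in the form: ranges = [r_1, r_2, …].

ranges = [1.6228, 0.4850, 0.4348, 0.4503, 0.4038, 0.6697, 0.6005]

beam 1: φ=-135°, α=105°
  direction (-0.2588, 0.9659); cell (4,5); t to first gridline: x 1.6228, y 0.6315 (then +3.8637 / +1.0353)
    (4,6) via y @ 0.6315
    (3,6) via x @ 1.6228  # hit
  → r_1 = 1.6228
beam 2: φ=-90°, α=150°
  direction (-0.8660, 0.5000); cell (4,5); t to first gridline: x 0.4850, y 1.2200 (then +1.1547 / +2.0000)
    (3,5) via x @ 0.4850  # hit
  → r_2 = 0.4850
beam 3: φ=-45°, α=195°
  direction (-0.9659, -0.2588); cell (4,5); t to first gridline: x 0.4348, y 1.5068 (then +1.0353 / +3.8637)
    (3,5) via x @ 0.4348  # hit
  → r_3 = 0.4348
beam 4: φ=0°, α=240°
  direction (-0.5000, -0.8660); cell (4,5); t to first gridline: x 0.8400, y 0.4503 (then +2.0000 / +1.1547)
    (4,4) via y @ 0.4503  # hit
  → r_4 = 0.4503
beam 5: φ=45°, α=285°
  direction (0.2588, -0.9659); cell (4,5); t to first gridline: x 2.2409, y 0.4038 (then +3.8637 / +1.0353)
    (4,4) via y @ 0.4038  # hit
  → r_5 = 0.4038
beam 6: φ=90°, α=330°
  direction (0.8660, -0.5000); cell (4,5); t to first gridline: x 0.6697, y 0.7800 (then +1.1547 / +2.0000)
    (5,5) via x @ 0.6697  # hit
  → r_6 = 0.6697
beam 7: φ=135°, α=15°
  direction (0.9659, 0.2588); cell (4,5); t to first gridline: x 0.6005, y 2.3569 (then +1.0353 / +3.8637)
    (5,5) via x @ 0.6005  # hit
  → r_7 = 0.6005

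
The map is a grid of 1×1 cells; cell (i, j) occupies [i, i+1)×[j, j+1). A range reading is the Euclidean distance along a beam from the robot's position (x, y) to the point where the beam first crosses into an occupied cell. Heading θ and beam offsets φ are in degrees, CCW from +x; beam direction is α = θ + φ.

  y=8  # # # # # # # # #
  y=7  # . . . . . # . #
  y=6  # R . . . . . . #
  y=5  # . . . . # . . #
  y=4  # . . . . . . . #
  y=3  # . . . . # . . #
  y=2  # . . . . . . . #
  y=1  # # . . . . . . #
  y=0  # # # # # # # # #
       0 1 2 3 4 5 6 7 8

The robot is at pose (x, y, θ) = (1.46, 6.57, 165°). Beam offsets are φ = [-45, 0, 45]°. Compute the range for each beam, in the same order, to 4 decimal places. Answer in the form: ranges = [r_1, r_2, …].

ranges = [0.9200, 0.4762, 0.5312]

beam 1: φ=-45°, α=120°
  dir = (cos 120°, sin 120°) = (-0.5000, 0.8660); from cell (1,6)
  next x-line at t=0.9200, next y-line at t=0.4965; Δt_x=2.0000, Δt_y=1.1547
    y: enter (1,7) at t=0.4965
    x: enter (0,7) at t=0.9200 ← occupied
  → r_1 = 0.9200
beam 2: φ=0°, α=165°
  dir = (cos 165°, sin 165°) = (-0.9659, 0.2588); from cell (1,6)
  next x-line at t=0.4762, next y-line at t=1.6614; Δt_x=1.0353, Δt_y=3.8637
    x: enter (0,6) at t=0.4762 ← occupied
  → r_2 = 0.4762
beam 3: φ=45°, α=210°
  dir = (cos 210°, sin 210°) = (-0.8660, -0.5000); from cell (1,6)
  next x-line at t=0.5312, next y-line at t=1.1400; Δt_x=1.1547, Δt_y=2.0000
    x: enter (0,6) at t=0.5312 ← occupied
  → r_3 = 0.5312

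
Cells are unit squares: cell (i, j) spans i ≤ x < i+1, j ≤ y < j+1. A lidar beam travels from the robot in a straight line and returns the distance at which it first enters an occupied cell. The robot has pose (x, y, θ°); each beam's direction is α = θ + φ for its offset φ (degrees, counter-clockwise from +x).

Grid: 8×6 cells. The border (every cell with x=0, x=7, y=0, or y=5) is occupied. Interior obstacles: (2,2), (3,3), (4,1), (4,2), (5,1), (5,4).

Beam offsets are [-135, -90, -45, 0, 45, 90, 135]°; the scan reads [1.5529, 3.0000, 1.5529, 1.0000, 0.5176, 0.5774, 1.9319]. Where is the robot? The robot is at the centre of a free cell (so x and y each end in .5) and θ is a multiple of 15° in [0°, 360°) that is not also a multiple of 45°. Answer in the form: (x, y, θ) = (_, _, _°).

(x, y, θ) = (1.5, 3.5, 120°)

The pose lattice has 18·16 = 288 candidates. Test each by forward raycasting.
  (1.5, 3.5, 285°): beam 1 = 0.5774 ≠ 1.5529 ✗
  (6.5, 2.5, 150°): beam 1 = 0.5176 ≠ 1.5529 ✗
  (2.5, 1.5, 150°): beam 2 = 0.5774 ≠ 3.0000 ✗
  …
  (1.5, 3.5, 120°): r_1=1.5529, r_2=3.0000, r_3=1.5529, r_4=1.0000, r_5=0.5176, r_6=0.5774, r_7=1.9319 — all match ✓
Only this pose fits every beam.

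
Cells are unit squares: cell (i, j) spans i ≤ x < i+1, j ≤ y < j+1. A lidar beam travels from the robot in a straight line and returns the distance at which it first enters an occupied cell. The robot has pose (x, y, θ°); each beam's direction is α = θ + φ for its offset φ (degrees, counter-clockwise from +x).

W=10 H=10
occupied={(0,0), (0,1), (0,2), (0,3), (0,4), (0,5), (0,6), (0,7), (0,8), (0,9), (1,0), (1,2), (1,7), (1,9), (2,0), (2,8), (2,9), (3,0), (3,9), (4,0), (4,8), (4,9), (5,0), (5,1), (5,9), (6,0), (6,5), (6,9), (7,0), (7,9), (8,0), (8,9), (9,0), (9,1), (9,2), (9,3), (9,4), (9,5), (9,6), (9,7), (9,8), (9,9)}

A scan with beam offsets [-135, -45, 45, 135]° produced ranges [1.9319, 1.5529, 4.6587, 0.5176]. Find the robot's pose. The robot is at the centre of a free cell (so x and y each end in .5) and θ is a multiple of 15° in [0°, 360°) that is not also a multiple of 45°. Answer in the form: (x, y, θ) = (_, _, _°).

The pose lattice has 58·16 = 928 candidates. Test each by forward raycasting.
  (6.5, 1.5, 300°): beam 1 = 0.5176 ≠ 1.9319 ✗
  (1.5, 3.5, 150°): beam 1 = 7.7646 ≠ 1.9319 ✗
  (8.5, 4.5, 240°): beam 1 = 4.6587 ≠ 1.9319 ✗
  (4.5, 4.5, 300°): beam 1 = 3.6235 ≠ 1.9319 ✗
  …
  (8.5, 5.5, 210°): r_1=1.9319, r_2=1.5529, r_3=4.6587, r_4=0.5176 — all match ✓
No second candidate reproduces the full scan.

(x, y, θ) = (8.5, 5.5, 210°)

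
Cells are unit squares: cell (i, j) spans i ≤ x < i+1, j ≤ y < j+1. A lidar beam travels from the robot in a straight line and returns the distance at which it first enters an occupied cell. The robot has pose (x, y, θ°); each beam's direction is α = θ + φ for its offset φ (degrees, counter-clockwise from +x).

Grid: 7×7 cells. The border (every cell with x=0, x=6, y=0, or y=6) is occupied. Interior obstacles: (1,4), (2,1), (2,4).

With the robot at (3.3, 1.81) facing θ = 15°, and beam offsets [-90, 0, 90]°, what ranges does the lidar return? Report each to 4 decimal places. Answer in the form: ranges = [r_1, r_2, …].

ranges = [0.8386, 2.7952, 2.2673]

beam 1: φ=-90°, α=285°
  direction (0.2588, -0.9659); cell (3,1); t to first gridline: x 2.7046, y 0.8386 (then +3.8637 / +1.0353)
    (3,0) via y @ 0.8386  # hit
  → r_1 = 0.8386
beam 2: φ=0°, α=15°
  direction (0.9659, 0.2588); cell (3,1); t to first gridline: x 0.7247, y 0.7341 (then +1.0353 / +3.8637)
    (4,1) via x @ 0.7247
    (4,2) via y @ 0.7341
    (5,2) via x @ 1.7600
    (6,2) via x @ 2.7952  # hit
  → r_2 = 2.7952
beam 3: φ=90°, α=105°
  direction (-0.2588, 0.9659); cell (3,1); t to first gridline: x 1.1591, y 0.1967 (then +3.8637 / +1.0353)
    (3,2) via y @ 0.1967
    (2,2) via x @ 1.1591
    (2,3) via y @ 1.2320
    (2,4) via y @ 2.2673  # hit
  → r_3 = 2.2673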